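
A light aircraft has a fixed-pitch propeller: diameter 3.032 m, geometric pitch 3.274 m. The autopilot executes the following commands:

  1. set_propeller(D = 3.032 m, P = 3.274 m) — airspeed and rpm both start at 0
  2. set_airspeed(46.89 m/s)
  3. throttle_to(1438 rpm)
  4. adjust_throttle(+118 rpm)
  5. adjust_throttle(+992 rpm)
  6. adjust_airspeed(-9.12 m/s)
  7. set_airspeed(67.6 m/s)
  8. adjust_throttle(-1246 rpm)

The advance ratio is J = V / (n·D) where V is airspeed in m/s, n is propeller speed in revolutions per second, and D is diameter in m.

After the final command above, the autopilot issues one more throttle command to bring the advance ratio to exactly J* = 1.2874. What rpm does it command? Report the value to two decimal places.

set_propeller: D = 3.032 m, P = 3.274 m (p = P/D = 1.079815); state ← (V=0, rpm=0)
set_airspeed(46.89): V ← 46.89 m/s
throttle_to(1438): rpm ← 1438
adjust_throttle(+118): rpm ← 1438 +118 = 1556
adjust_throttle(+992): rpm ← 1556 +992 = 2548
adjust_airspeed(-9.12): V ← 46.89 -9.12 = 37.77 m/s
set_airspeed(67.6): V ← 67.6 m/s
adjust_throttle(-1246): rpm ← 2548 -1246 = 1302
final state: V = 67.6 m/s, rpm = 1302 → n = rpm/60 = 21.700000 rev/s
target J* = 1.2874; solve J* = V/(n·D) for n: n = V/(J*·D) = 67.6/(1.2874 × 3.032) = 17.318250 rev/s
rpm = 60·n = 1039.094975

rpm = 1039.09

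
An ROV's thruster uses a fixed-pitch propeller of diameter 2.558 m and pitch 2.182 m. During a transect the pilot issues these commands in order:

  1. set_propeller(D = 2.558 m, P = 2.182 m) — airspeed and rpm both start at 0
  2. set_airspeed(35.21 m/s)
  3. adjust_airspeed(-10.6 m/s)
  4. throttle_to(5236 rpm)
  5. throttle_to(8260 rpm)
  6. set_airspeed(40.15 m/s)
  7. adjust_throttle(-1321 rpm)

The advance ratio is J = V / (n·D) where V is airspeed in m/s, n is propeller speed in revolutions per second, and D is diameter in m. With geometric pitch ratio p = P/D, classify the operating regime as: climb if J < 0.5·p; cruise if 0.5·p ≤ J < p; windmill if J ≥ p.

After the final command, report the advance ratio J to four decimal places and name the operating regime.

J = 0.1357, regime = climb

set_propeller: D = 2.558 m, P = 2.182 m (p = P/D = 0.853010); state ← (V=0, rpm=0)
set_airspeed(35.21): V ← 35.21 m/s
adjust_airspeed(-10.6): V ← 35.21 -10.6 = 24.61 m/s
throttle_to(5236): rpm ← 5236
throttle_to(8260): rpm ← 8260
set_airspeed(40.15): V ← 40.15 m/s
adjust_throttle(-1321): rpm ← 8260 -1321 = 6939
final state: V = 40.15 m/s, rpm = 6939 → n = rpm/60 = 115.650000 rev/s
J = V / (n·D) = 40.15 / (115.650000 × 2.558) = 0.135719
regime bands: climb J<0.4265 | cruise [0.4265, 0.8530) | windmill J≥0.8530
J = 0.1357 → climb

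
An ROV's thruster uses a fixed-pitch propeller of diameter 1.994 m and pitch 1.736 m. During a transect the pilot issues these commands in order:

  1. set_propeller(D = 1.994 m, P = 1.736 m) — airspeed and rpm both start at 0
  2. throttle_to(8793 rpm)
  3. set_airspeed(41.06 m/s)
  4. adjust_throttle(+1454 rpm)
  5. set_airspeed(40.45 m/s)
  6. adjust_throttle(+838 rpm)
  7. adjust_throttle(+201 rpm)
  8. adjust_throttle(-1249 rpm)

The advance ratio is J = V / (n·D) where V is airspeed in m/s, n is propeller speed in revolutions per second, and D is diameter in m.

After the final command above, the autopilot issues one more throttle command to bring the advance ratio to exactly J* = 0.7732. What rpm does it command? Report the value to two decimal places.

set_propeller: D = 1.994 m, P = 1.736 m (p = P/D = 0.870612); state ← (V=0, rpm=0)
throttle_to(8793): rpm ← 8793
set_airspeed(41.06): V ← 41.06 m/s
adjust_throttle(+1454): rpm ← 8793 +1454 = 10247
set_airspeed(40.45): V ← 40.45 m/s
adjust_throttle(+838): rpm ← 10247 +838 = 11085
adjust_throttle(+201): rpm ← 11085 +201 = 11286
adjust_throttle(-1249): rpm ← 11286 -1249 = 10037
final state: V = 40.45 m/s, rpm = 10037 → n = rpm/60 = 167.283333 rev/s
target J* = 0.7732; solve J* = V/(n·D) for n: n = V/(J*·D) = 40.45/(0.7732 × 1.994) = 26.236236 rev/s
rpm = 60·n = 1574.174152

rpm = 1574.17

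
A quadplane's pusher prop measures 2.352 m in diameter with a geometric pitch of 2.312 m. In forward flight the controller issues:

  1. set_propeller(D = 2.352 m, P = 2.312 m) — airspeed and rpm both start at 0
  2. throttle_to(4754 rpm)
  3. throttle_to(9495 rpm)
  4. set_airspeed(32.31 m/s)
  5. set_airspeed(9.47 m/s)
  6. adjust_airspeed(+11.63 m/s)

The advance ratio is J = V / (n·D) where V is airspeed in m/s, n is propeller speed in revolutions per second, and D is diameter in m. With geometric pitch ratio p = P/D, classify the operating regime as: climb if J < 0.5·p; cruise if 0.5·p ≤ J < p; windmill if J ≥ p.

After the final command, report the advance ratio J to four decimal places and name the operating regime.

J = 0.0567, regime = climb

set_propeller: D = 2.352 m, P = 2.312 m (p = P/D = 0.982993); state ← (V=0, rpm=0)
throttle_to(4754): rpm ← 4754
throttle_to(9495): rpm ← 9495
set_airspeed(32.31): V ← 32.31 m/s
set_airspeed(9.47): V ← 9.47 m/s
adjust_airspeed(+11.63): V ← 9.47 +11.63 = 21.1 m/s
final state: V = 21.1 m/s, rpm = 9495 → n = rpm/60 = 158.250000 rev/s
J = V / (n·D) = 21.1 / (158.250000 × 2.352) = 0.056689
regime bands: climb J<0.4915 | cruise [0.4915, 0.9830) | windmill J≥0.9830
J = 0.0567 → climb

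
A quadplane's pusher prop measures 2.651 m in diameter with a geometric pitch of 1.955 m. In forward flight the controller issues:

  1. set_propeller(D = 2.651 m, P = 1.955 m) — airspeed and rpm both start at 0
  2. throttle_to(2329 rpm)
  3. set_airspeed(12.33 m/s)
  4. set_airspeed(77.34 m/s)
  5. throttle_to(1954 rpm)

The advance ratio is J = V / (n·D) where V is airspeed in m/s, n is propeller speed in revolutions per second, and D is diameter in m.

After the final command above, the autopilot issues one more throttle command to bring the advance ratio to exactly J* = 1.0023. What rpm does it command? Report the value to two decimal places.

set_propeller: D = 2.651 m, P = 1.955 m (p = P/D = 0.737458); state ← (V=0, rpm=0)
throttle_to(2329): rpm ← 2329
set_airspeed(12.33): V ← 12.33 m/s
set_airspeed(77.34): V ← 77.34 m/s
throttle_to(1954): rpm ← 1954
final state: V = 77.34 m/s, rpm = 1954 → n = rpm/60 = 32.566667 rev/s
target J* = 1.0023; solve J* = V/(n·D) for n: n = V/(J*·D) = 77.34/(1.0023 × 2.651) = 29.106951 rev/s
rpm = 60·n = 1746.417039

rpm = 1746.42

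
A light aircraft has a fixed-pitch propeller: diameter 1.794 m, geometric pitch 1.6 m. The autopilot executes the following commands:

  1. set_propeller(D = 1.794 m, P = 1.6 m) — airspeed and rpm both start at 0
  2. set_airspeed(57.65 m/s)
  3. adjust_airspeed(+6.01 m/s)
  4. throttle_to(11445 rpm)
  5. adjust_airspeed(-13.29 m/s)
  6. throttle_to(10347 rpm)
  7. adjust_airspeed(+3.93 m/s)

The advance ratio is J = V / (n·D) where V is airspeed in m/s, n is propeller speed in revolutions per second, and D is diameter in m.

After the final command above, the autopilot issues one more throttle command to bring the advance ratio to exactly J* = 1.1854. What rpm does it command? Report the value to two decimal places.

rpm = 1532.02

set_propeller: D = 1.794 m, P = 1.6 m (p = P/D = 0.891862); state ← (V=0, rpm=0)
set_airspeed(57.65): V ← 57.65 m/s
adjust_airspeed(+6.01): V ← 57.65 +6.01 = 63.66 m/s
throttle_to(11445): rpm ← 11445
adjust_airspeed(-13.29): V ← 63.66 -13.29 = 50.37 m/s
throttle_to(10347): rpm ← 10347
adjust_airspeed(+3.93): V ← 50.37 +3.93 = 54.3 m/s
final state: V = 54.3 m/s, rpm = 10347 → n = rpm/60 = 172.450000 rev/s
target J* = 1.1854; solve J* = V/(n·D) for n: n = V/(J*·D) = 54.3/(1.1854 × 1.794) = 25.533625 rev/s
rpm = 60·n = 1532.017472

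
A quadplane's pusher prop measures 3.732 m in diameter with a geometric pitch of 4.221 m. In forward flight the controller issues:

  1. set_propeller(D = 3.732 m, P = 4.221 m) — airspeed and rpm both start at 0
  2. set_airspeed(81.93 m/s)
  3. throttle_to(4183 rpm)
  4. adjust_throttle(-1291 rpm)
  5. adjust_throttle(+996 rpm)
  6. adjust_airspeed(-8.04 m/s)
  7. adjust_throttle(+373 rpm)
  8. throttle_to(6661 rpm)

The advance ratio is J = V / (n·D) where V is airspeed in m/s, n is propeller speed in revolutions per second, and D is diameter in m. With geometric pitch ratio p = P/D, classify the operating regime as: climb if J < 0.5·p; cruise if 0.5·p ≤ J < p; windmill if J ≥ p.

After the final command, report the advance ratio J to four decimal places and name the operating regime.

J = 0.1783, regime = climb

set_propeller: D = 3.732 m, P = 4.221 m (p = P/D = 1.131029); state ← (V=0, rpm=0)
set_airspeed(81.93): V ← 81.93 m/s
throttle_to(4183): rpm ← 4183
adjust_throttle(-1291): rpm ← 4183 -1291 = 2892
adjust_throttle(+996): rpm ← 2892 +996 = 3888
adjust_airspeed(-8.04): V ← 81.93 -8.04 = 73.89 m/s
adjust_throttle(+373): rpm ← 3888 +373 = 4261
throttle_to(6661): rpm ← 6661
final state: V = 73.89 m/s, rpm = 6661 → n = rpm/60 = 111.016667 rev/s
J = V / (n·D) = 73.89 / (111.016667 × 3.732) = 0.178343
regime bands: climb J<0.5655 | cruise [0.5655, 1.1310) | windmill J≥1.1310
J = 0.1783 → climb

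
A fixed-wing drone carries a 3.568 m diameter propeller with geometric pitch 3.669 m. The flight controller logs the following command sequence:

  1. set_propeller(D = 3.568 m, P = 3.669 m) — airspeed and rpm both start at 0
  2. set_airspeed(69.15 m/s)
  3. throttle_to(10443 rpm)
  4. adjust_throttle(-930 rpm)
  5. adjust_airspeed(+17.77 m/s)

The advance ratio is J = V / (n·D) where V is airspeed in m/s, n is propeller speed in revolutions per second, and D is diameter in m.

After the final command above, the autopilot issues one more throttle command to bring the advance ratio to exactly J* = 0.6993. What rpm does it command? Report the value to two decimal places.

set_propeller: D = 3.568 m, P = 3.669 m (p = P/D = 1.028307); state ← (V=0, rpm=0)
set_airspeed(69.15): V ← 69.15 m/s
throttle_to(10443): rpm ← 10443
adjust_throttle(-930): rpm ← 10443 -930 = 9513
adjust_airspeed(+17.77): V ← 69.15 +17.77 = 86.92 m/s
final state: V = 86.92 m/s, rpm = 9513 → n = rpm/60 = 158.550000 rev/s
target J* = 0.6993; solve J* = V/(n·D) for n: n = V/(J*·D) = 86.92/(0.6993 × 3.568) = 34.836246 rev/s
rpm = 60·n = 2090.174736

rpm = 2090.17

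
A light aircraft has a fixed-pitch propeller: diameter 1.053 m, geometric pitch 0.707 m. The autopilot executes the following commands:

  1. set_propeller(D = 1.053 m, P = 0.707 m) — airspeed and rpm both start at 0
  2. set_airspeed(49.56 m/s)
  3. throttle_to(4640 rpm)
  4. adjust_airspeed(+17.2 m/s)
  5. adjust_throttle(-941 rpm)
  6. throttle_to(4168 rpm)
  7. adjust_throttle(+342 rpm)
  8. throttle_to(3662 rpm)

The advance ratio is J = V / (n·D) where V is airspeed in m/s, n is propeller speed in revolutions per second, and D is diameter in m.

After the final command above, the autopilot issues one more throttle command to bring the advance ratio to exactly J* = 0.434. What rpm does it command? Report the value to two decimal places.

set_propeller: D = 1.053 m, P = 0.707 m (p = P/D = 0.671415); state ← (V=0, rpm=0)
set_airspeed(49.56): V ← 49.56 m/s
throttle_to(4640): rpm ← 4640
adjust_airspeed(+17.2): V ← 49.56 +17.2 = 66.76 m/s
adjust_throttle(-941): rpm ← 4640 -941 = 3699
throttle_to(4168): rpm ← 4168
adjust_throttle(+342): rpm ← 4168 +342 = 4510
throttle_to(3662): rpm ← 3662
final state: V = 66.76 m/s, rpm = 3662 → n = rpm/60 = 61.033333 rev/s
target J* = 0.434; solve J* = V/(n·D) for n: n = V/(J*·D) = 66.76/(0.434 × 1.053) = 146.082512 rev/s
rpm = 60·n = 8764.950700

rpm = 8764.95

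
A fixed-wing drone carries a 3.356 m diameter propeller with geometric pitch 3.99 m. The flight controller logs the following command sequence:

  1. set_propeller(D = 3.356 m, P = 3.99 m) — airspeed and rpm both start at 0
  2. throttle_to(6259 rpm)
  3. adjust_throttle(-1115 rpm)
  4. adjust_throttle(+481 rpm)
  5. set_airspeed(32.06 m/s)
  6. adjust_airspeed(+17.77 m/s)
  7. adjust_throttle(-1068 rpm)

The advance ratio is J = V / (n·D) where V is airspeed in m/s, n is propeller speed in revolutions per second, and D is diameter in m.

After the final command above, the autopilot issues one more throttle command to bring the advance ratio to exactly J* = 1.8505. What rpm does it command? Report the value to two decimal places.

rpm = 481.43

set_propeller: D = 3.356 m, P = 3.99 m (p = P/D = 1.188915); state ← (V=0, rpm=0)
throttle_to(6259): rpm ← 6259
adjust_throttle(-1115): rpm ← 6259 -1115 = 5144
adjust_throttle(+481): rpm ← 5144 +481 = 5625
set_airspeed(32.06): V ← 32.06 m/s
adjust_airspeed(+17.77): V ← 32.06 +17.77 = 49.83 m/s
adjust_throttle(-1068): rpm ← 5625 -1068 = 4557
final state: V = 49.83 m/s, rpm = 4557 → n = rpm/60 = 75.950000 rev/s
target J* = 1.8505; solve J* = V/(n·D) for n: n = V/(J*·D) = 49.83/(1.8505 × 3.356) = 8.023795 rev/s
rpm = 60·n = 481.427724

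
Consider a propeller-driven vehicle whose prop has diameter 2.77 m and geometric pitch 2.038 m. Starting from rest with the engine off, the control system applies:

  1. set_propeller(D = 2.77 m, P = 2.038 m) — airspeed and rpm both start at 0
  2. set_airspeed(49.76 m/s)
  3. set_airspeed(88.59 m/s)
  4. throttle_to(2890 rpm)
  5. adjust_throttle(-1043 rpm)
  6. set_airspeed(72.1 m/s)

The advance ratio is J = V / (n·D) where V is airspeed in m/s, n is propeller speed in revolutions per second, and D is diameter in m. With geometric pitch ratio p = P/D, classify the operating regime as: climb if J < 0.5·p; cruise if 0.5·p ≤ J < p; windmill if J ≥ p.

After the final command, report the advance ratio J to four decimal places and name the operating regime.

J = 0.8456, regime = windmill

set_propeller: D = 2.77 m, P = 2.038 m (p = P/D = 0.735740); state ← (V=0, rpm=0)
set_airspeed(49.76): V ← 49.76 m/s
set_airspeed(88.59): V ← 88.59 m/s
throttle_to(2890): rpm ← 2890
adjust_throttle(-1043): rpm ← 2890 -1043 = 1847
set_airspeed(72.1): V ← 72.1 m/s
final state: V = 72.1 m/s, rpm = 1847 → n = rpm/60 = 30.783333 rev/s
J = V / (n·D) = 72.1 / (30.783333 × 2.77) = 0.845551
regime bands: climb J<0.3679 | cruise [0.3679, 0.7357) | windmill J≥0.7357
J = 0.8456 → windmill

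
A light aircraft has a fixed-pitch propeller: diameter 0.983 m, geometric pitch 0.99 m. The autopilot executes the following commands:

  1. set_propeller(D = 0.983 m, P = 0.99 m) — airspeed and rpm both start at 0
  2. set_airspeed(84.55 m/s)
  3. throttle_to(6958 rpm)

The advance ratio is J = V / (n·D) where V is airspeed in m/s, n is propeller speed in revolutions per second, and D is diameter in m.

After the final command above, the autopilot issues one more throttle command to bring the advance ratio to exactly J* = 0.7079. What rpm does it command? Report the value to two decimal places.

set_propeller: D = 0.983 m, P = 0.99 m (p = P/D = 1.007121); state ← (V=0, rpm=0)
set_airspeed(84.55): V ← 84.55 m/s
throttle_to(6958): rpm ← 6958
final state: V = 84.55 m/s, rpm = 6958 → n = rpm/60 = 115.966667 rev/s
target J* = 0.7079; solve J* = V/(n·D) for n: n = V/(J*·D) = 84.55/(0.7079 × 0.983) = 121.503330 rev/s
rpm = 60·n = 7290.199819

rpm = 7290.20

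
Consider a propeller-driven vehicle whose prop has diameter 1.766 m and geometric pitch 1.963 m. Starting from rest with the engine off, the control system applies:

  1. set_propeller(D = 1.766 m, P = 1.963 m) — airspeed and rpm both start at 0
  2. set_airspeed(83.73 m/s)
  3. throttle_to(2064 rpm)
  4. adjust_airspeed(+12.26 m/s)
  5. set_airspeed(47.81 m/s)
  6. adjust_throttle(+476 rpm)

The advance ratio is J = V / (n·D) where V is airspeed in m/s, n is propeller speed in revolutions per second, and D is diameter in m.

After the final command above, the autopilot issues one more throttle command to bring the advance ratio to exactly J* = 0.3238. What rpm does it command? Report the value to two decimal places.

set_propeller: D = 1.766 m, P = 1.963 m (p = P/D = 1.111552); state ← (V=0, rpm=0)
set_airspeed(83.73): V ← 83.73 m/s
throttle_to(2064): rpm ← 2064
adjust_airspeed(+12.26): V ← 83.73 +12.26 = 95.99 m/s
set_airspeed(47.81): V ← 47.81 m/s
adjust_throttle(+476): rpm ← 2064 +476 = 2540
final state: V = 47.81 m/s, rpm = 2540 → n = rpm/60 = 42.333333 rev/s
target J* = 0.3238; solve J* = V/(n·D) for n: n = V/(J*·D) = 47.81/(0.3238 × 1.766) = 83.608648 rev/s
rpm = 60·n = 5016.518872

rpm = 5016.52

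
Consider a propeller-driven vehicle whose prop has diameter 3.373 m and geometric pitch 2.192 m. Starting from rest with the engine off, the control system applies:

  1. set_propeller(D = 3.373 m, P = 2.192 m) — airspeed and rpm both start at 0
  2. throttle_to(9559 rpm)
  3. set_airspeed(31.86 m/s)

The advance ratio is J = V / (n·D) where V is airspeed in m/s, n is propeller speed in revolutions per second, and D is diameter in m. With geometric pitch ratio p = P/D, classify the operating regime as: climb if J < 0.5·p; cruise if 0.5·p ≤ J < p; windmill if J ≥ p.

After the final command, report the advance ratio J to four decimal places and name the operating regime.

set_propeller: D = 3.373 m, P = 2.192 m (p = P/D = 0.649867); state ← (V=0, rpm=0)
throttle_to(9559): rpm ← 9559
set_airspeed(31.86): V ← 31.86 m/s
final state: V = 31.86 m/s, rpm = 9559 → n = rpm/60 = 159.316667 rev/s
J = V / (n·D) = 31.86 / (159.316667 × 3.373) = 0.059288
regime bands: climb J<0.3249 | cruise [0.3249, 0.6499) | windmill J≥0.6499
J = 0.0593 → climb

J = 0.0593, regime = climb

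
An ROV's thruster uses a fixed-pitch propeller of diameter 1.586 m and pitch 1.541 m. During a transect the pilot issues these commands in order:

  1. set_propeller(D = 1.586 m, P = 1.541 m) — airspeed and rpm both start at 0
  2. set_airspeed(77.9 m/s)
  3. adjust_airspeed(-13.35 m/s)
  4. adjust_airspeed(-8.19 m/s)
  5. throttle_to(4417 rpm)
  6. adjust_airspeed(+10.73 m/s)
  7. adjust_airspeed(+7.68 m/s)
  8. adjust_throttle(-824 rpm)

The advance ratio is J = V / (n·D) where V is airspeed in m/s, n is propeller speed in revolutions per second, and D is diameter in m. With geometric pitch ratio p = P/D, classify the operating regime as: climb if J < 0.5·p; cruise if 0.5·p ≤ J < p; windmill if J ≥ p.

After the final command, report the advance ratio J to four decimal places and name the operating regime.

set_propeller: D = 1.586 m, P = 1.541 m (p = P/D = 0.971627); state ← (V=0, rpm=0)
set_airspeed(77.9): V ← 77.9 m/s
adjust_airspeed(-13.35): V ← 77.9 -13.35 = 64.55 m/s
adjust_airspeed(-8.19): V ← 64.55 -8.19 = 56.36 m/s
throttle_to(4417): rpm ← 4417
adjust_airspeed(+10.73): V ← 56.36 +10.73 = 67.09 m/s
adjust_airspeed(+7.68): V ← 67.09 +7.68 = 74.77 m/s
adjust_throttle(-824): rpm ← 4417 -824 = 3593
final state: V = 74.77 m/s, rpm = 3593 → n = rpm/60 = 59.883333 rev/s
J = V / (n·D) = 74.77 / (59.883333 × 1.586) = 0.787260
regime bands: climb J<0.4858 | cruise [0.4858, 0.9716) | windmill J≥0.9716
J = 0.7873 → cruise

J = 0.7873, regime = cruise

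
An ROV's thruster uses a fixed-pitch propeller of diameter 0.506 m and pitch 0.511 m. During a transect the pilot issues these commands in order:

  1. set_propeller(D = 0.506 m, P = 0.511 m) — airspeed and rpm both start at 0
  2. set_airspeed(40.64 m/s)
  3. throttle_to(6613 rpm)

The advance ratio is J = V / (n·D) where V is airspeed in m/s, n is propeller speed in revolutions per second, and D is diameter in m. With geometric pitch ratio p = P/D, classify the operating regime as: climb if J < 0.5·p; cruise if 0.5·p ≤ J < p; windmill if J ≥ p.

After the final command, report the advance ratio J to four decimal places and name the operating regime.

J = 0.7287, regime = cruise

set_propeller: D = 0.506 m, P = 0.511 m (p = P/D = 1.009881); state ← (V=0, rpm=0)
set_airspeed(40.64): V ← 40.64 m/s
throttle_to(6613): rpm ← 6613
final state: V = 40.64 m/s, rpm = 6613 → n = rpm/60 = 110.216667 rev/s
J = V / (n·D) = 40.64 / (110.216667 × 0.506) = 0.728712
regime bands: climb J<0.5049 | cruise [0.5049, 1.0099) | windmill J≥1.0099
J = 0.7287 → cruise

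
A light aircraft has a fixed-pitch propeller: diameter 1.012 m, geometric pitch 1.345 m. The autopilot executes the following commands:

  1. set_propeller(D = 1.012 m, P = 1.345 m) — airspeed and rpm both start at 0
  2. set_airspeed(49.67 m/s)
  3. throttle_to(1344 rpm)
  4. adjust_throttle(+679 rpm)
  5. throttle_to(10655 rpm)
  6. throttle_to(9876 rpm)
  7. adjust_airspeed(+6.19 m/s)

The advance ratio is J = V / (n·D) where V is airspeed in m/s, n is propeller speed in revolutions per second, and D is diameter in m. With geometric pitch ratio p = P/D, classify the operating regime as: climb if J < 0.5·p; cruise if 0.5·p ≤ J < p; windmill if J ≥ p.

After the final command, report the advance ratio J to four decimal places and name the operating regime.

J = 0.3353, regime = climb

set_propeller: D = 1.012 m, P = 1.345 m (p = P/D = 1.329051); state ← (V=0, rpm=0)
set_airspeed(49.67): V ← 49.67 m/s
throttle_to(1344): rpm ← 1344
adjust_throttle(+679): rpm ← 1344 +679 = 2023
throttle_to(10655): rpm ← 10655
throttle_to(9876): rpm ← 9876
adjust_airspeed(+6.19): V ← 49.67 +6.19 = 55.86 m/s
final state: V = 55.86 m/s, rpm = 9876 → n = rpm/60 = 164.600000 rev/s
J = V / (n·D) = 55.86 / (164.600000 × 1.012) = 0.335344
regime bands: climb J<0.6645 | cruise [0.6645, 1.3291) | windmill J≥1.3291
J = 0.3353 → climb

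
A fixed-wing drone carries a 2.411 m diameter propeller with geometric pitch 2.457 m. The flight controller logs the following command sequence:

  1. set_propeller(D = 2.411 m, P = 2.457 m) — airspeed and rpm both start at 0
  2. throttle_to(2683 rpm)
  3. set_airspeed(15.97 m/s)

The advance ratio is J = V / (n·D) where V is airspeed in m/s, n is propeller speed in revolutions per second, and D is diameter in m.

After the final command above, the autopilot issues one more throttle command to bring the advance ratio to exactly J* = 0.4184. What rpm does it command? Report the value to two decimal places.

rpm = 949.88

set_propeller: D = 2.411 m, P = 2.457 m (p = P/D = 1.019079); state ← (V=0, rpm=0)
throttle_to(2683): rpm ← 2683
set_airspeed(15.97): V ← 15.97 m/s
final state: V = 15.97 m/s, rpm = 2683 → n = rpm/60 = 44.716667 rev/s
target J* = 0.4184; solve J* = V/(n·D) for n: n = V/(J*·D) = 15.97/(0.4184 × 2.411) = 15.831280 rev/s
rpm = 60·n = 949.876800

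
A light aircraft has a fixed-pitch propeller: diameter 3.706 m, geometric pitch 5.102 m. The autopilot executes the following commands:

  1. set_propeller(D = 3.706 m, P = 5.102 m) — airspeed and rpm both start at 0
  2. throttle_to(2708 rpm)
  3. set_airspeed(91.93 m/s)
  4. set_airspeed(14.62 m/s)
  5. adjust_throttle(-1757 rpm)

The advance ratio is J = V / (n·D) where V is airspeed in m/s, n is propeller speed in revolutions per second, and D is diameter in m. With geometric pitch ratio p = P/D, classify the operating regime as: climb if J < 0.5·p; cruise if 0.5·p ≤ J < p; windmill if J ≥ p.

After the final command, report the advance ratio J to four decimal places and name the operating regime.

J = 0.2489, regime = climb

set_propeller: D = 3.706 m, P = 5.102 m (p = P/D = 1.376686); state ← (V=0, rpm=0)
throttle_to(2708): rpm ← 2708
set_airspeed(91.93): V ← 91.93 m/s
set_airspeed(14.62): V ← 14.62 m/s
adjust_throttle(-1757): rpm ← 2708 -1757 = 951
final state: V = 14.62 m/s, rpm = 951 → n = rpm/60 = 15.850000 rev/s
J = V / (n·D) = 14.62 / (15.850000 × 3.706) = 0.248893
regime bands: climb J<0.6883 | cruise [0.6883, 1.3767) | windmill J≥1.3767
J = 0.2489 → climb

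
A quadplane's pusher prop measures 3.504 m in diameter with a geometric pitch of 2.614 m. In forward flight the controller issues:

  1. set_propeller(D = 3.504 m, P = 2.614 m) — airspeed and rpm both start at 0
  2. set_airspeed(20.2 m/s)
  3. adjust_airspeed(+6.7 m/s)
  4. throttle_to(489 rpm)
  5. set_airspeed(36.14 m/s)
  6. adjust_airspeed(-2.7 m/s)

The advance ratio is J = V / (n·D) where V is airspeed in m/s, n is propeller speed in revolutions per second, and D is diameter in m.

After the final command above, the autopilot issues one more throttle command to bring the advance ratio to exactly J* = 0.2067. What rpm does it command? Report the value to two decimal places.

rpm = 2770.21

set_propeller: D = 3.504 m, P = 2.614 m (p = P/D = 0.746005); state ← (V=0, rpm=0)
set_airspeed(20.2): V ← 20.2 m/s
adjust_airspeed(+6.7): V ← 20.2 +6.7 = 26.9 m/s
throttle_to(489): rpm ← 489
set_airspeed(36.14): V ← 36.14 m/s
adjust_airspeed(-2.7): V ← 36.14 -2.7 = 33.44 m/s
final state: V = 33.44 m/s, rpm = 489 → n = rpm/60 = 8.150000 rev/s
target J* = 0.2067; solve J* = V/(n·D) for n: n = V/(J*·D) = 33.44/(0.2067 × 3.504) = 46.170193 rev/s
rpm = 60·n = 2770.211610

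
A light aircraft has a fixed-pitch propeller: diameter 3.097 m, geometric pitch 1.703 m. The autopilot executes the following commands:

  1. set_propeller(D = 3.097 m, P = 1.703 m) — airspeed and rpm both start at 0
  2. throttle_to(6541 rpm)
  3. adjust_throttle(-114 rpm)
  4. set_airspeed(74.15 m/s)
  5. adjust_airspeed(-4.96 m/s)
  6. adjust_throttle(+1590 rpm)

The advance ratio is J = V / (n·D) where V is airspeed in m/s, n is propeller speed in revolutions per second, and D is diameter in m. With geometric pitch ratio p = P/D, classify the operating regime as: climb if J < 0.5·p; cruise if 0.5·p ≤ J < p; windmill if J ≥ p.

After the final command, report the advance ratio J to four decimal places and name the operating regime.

set_propeller: D = 3.097 m, P = 1.703 m (p = P/D = 0.549887); state ← (V=0, rpm=0)
throttle_to(6541): rpm ← 6541
adjust_throttle(-114): rpm ← 6541 -114 = 6427
set_airspeed(74.15): V ← 74.15 m/s
adjust_airspeed(-4.96): V ← 74.15 -4.96 = 69.19 m/s
adjust_throttle(+1590): rpm ← 6427 +1590 = 8017
final state: V = 69.19 m/s, rpm = 8017 → n = rpm/60 = 133.616667 rev/s
J = V / (n·D) = 69.19 / (133.616667 × 3.097) = 0.167202
regime bands: climb J<0.2749 | cruise [0.2749, 0.5499) | windmill J≥0.5499
J = 0.1672 → climb

J = 0.1672, regime = climb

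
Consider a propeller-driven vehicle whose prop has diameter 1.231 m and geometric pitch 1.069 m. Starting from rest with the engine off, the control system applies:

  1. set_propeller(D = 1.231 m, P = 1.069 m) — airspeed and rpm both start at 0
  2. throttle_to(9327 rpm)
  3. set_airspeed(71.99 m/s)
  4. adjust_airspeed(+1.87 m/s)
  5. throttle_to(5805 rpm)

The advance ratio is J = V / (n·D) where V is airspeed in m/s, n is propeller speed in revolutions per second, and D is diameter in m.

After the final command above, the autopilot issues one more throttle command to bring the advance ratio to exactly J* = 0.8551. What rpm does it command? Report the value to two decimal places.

rpm = 4210.03

set_propeller: D = 1.231 m, P = 1.069 m (p = P/D = 0.868400); state ← (V=0, rpm=0)
throttle_to(9327): rpm ← 9327
set_airspeed(71.99): V ← 71.99 m/s
adjust_airspeed(+1.87): V ← 71.99 +1.87 = 73.86 m/s
throttle_to(5805): rpm ← 5805
final state: V = 73.86 m/s, rpm = 5805 → n = rpm/60 = 96.750000 rev/s
target J* = 0.8551; solve J* = V/(n·D) for n: n = V/(J*·D) = 73.86/(0.8551 × 1.231) = 70.167232 rev/s
rpm = 60·n = 4210.033914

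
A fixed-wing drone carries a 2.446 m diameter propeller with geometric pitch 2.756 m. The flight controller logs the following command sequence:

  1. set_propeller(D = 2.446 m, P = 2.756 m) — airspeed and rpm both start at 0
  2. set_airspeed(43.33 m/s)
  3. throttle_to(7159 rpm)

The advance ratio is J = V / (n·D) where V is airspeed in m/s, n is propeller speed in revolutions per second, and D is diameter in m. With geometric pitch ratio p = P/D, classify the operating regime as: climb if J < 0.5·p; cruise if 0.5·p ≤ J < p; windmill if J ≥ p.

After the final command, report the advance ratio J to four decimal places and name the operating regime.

J = 0.1485, regime = climb

set_propeller: D = 2.446 m, P = 2.756 m (p = P/D = 1.126738); state ← (V=0, rpm=0)
set_airspeed(43.33): V ← 43.33 m/s
throttle_to(7159): rpm ← 7159
final state: V = 43.33 m/s, rpm = 7159 → n = rpm/60 = 119.316667 rev/s
J = V / (n·D) = 43.33 / (119.316667 × 2.446) = 0.148467
regime bands: climb J<0.5634 | cruise [0.5634, 1.1267) | windmill J≥1.1267
J = 0.1485 → climb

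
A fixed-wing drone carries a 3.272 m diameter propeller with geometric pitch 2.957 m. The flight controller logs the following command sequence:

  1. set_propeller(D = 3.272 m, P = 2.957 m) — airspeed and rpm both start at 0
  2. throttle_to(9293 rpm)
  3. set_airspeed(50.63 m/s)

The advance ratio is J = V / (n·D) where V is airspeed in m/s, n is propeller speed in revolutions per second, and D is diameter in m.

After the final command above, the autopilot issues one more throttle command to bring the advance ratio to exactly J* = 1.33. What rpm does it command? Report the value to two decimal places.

set_propeller: D = 3.272 m, P = 2.957 m (p = P/D = 0.903729); state ← (V=0, rpm=0)
throttle_to(9293): rpm ← 9293
set_airspeed(50.63): V ← 50.63 m/s
final state: V = 50.63 m/s, rpm = 9293 → n = rpm/60 = 154.883333 rev/s
target J* = 1.33; solve J* = V/(n·D) for n: n = V/(J*·D) = 50.63/(1.33 × 3.272) = 11.634373 rev/s
rpm = 60·n = 698.062393

rpm = 698.06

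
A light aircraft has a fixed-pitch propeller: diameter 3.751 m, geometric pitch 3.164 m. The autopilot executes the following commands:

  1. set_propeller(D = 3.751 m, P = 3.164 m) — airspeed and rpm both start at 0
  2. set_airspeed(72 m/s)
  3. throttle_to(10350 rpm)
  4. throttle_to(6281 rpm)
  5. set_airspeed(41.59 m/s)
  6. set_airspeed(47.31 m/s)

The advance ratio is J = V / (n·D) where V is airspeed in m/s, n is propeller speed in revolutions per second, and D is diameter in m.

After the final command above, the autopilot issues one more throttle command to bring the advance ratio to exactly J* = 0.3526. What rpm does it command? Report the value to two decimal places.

rpm = 2146.22

set_propeller: D = 3.751 m, P = 3.164 m (p = P/D = 0.843508); state ← (V=0, rpm=0)
set_airspeed(72): V ← 72 m/s
throttle_to(10350): rpm ← 10350
throttle_to(6281): rpm ← 6281
set_airspeed(41.59): V ← 41.59 m/s
set_airspeed(47.31): V ← 47.31 m/s
final state: V = 47.31 m/s, rpm = 6281 → n = rpm/60 = 104.683333 rev/s
target J* = 0.3526; solve J* = V/(n·D) for n: n = V/(J*·D) = 47.31/(0.3526 × 3.751) = 35.770382 rev/s
rpm = 60·n = 2146.222909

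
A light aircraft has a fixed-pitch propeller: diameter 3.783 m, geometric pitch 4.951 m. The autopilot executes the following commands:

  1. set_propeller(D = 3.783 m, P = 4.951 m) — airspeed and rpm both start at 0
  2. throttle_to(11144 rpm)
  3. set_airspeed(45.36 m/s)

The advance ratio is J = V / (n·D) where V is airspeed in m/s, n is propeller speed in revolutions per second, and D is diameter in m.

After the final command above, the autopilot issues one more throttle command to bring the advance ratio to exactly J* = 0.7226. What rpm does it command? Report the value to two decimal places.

rpm = 995.61

set_propeller: D = 3.783 m, P = 4.951 m (p = P/D = 1.308750); state ← (V=0, rpm=0)
throttle_to(11144): rpm ← 11144
set_airspeed(45.36): V ← 45.36 m/s
final state: V = 45.36 m/s, rpm = 11144 → n = rpm/60 = 185.733333 rev/s
target J* = 0.7226; solve J* = V/(n·D) for n: n = V/(J*·D) = 45.36/(0.7226 × 3.783) = 16.593529 rev/s
rpm = 60·n = 995.611714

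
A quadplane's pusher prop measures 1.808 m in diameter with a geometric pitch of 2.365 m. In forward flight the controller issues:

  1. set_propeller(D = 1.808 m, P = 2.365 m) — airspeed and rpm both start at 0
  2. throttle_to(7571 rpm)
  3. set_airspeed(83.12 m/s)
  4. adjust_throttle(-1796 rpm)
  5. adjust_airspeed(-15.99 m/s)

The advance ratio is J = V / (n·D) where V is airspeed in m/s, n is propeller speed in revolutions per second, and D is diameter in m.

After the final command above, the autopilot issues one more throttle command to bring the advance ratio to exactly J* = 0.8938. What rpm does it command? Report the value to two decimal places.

rpm = 2492.47

set_propeller: D = 1.808 m, P = 2.365 m (p = P/D = 1.308075); state ← (V=0, rpm=0)
throttle_to(7571): rpm ← 7571
set_airspeed(83.12): V ← 83.12 m/s
adjust_throttle(-1796): rpm ← 7571 -1796 = 5775
adjust_airspeed(-15.99): V ← 83.12 -15.99 = 67.13 m/s
final state: V = 67.13 m/s, rpm = 5775 → n = rpm/60 = 96.250000 rev/s
target J* = 0.8938; solve J* = V/(n·D) for n: n = V/(J*·D) = 67.13/(0.8938 × 1.808) = 41.541088 rev/s
rpm = 60·n = 2492.465302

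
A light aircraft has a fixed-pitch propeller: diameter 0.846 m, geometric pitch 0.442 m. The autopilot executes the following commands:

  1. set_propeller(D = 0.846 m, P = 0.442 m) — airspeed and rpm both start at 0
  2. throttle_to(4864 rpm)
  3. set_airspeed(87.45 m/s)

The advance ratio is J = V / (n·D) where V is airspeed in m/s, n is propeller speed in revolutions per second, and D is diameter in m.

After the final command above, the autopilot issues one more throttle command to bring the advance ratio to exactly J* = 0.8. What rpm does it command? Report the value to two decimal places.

set_propeller: D = 0.846 m, P = 0.442 m (p = P/D = 0.522459); state ← (V=0, rpm=0)
throttle_to(4864): rpm ← 4864
set_airspeed(87.45): V ← 87.45 m/s
final state: V = 87.45 m/s, rpm = 4864 → n = rpm/60 = 81.066667 rev/s
target J* = 0.8; solve J* = V/(n·D) for n: n = V/(J*·D) = 87.45/(0.8 × 0.846) = 129.210993 rev/s
rpm = 60·n = 7752.659574

rpm = 7752.66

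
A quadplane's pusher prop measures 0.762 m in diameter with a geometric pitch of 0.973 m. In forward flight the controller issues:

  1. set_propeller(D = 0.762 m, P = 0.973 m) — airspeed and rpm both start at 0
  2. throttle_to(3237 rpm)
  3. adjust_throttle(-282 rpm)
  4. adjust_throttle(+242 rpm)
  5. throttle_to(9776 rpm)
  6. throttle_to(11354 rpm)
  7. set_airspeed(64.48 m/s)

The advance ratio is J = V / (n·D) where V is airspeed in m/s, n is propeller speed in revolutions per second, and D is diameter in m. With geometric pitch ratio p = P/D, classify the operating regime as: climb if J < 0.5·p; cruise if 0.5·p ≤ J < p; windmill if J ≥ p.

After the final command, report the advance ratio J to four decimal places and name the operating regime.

set_propeller: D = 0.762 m, P = 0.973 m (p = P/D = 1.276903); state ← (V=0, rpm=0)
throttle_to(3237): rpm ← 3237
adjust_throttle(-282): rpm ← 3237 -282 = 2955
adjust_throttle(+242): rpm ← 2955 +242 = 3197
throttle_to(9776): rpm ← 9776
throttle_to(11354): rpm ← 11354
set_airspeed(64.48): V ← 64.48 m/s
final state: V = 64.48 m/s, rpm = 11354 → n = rpm/60 = 189.233333 rev/s
J = V / (n·D) = 64.48 / (189.233333 × 0.762) = 0.447170
regime bands: climb J<0.6385 | cruise [0.6385, 1.2769) | windmill J≥1.2769
J = 0.4472 → climb

J = 0.4472, regime = climb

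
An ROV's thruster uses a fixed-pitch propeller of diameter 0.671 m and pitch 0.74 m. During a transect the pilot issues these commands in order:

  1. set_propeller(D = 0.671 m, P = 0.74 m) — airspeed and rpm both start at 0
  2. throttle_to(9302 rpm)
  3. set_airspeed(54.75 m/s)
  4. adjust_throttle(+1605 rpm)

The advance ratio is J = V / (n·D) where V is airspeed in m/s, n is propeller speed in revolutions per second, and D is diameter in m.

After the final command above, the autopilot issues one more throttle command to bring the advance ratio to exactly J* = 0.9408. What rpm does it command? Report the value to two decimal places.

set_propeller: D = 0.671 m, P = 0.74 m (p = P/D = 1.102832); state ← (V=0, rpm=0)
throttle_to(9302): rpm ← 9302
set_airspeed(54.75): V ← 54.75 m/s
adjust_throttle(+1605): rpm ← 9302 +1605 = 10907
final state: V = 54.75 m/s, rpm = 10907 → n = rpm/60 = 181.783333 rev/s
target J* = 0.9408; solve J* = V/(n·D) for n: n = V/(J*·D) = 54.75/(0.9408 × 0.671) = 86.728991 rev/s
rpm = 60·n = 5203.739469

rpm = 5203.74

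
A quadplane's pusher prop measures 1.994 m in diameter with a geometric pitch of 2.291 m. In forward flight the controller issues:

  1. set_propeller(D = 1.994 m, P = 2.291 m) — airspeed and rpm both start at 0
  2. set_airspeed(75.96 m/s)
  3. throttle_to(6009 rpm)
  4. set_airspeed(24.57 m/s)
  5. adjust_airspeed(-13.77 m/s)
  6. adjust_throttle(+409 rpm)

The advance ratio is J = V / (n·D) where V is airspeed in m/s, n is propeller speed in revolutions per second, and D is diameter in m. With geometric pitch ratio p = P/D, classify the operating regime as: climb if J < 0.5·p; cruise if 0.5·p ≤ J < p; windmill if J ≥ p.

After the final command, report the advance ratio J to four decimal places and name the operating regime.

set_propeller: D = 1.994 m, P = 2.291 m (p = P/D = 1.148947); state ← (V=0, rpm=0)
set_airspeed(75.96): V ← 75.96 m/s
throttle_to(6009): rpm ← 6009
set_airspeed(24.57): V ← 24.57 m/s
adjust_airspeed(-13.77): V ← 24.57 -13.77 = 10.8 m/s
adjust_throttle(+409): rpm ← 6009 +409 = 6418
final state: V = 10.8 m/s, rpm = 6418 → n = rpm/60 = 106.966667 rev/s
J = V / (n·D) = 10.8 / (106.966667 × 1.994) = 0.050635
regime bands: climb J<0.5745 | cruise [0.5745, 1.1489) | windmill J≥1.1489
J = 0.0506 → climb

J = 0.0506, regime = climb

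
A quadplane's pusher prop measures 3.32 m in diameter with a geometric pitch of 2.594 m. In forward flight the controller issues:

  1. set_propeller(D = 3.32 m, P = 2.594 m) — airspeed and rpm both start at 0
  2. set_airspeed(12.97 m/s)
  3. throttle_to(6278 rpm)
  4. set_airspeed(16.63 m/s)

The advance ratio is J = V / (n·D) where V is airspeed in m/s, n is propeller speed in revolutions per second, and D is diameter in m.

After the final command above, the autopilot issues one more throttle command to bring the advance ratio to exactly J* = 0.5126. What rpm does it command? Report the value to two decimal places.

rpm = 586.31

set_propeller: D = 3.32 m, P = 2.594 m (p = P/D = 0.781325); state ← (V=0, rpm=0)
set_airspeed(12.97): V ← 12.97 m/s
throttle_to(6278): rpm ← 6278
set_airspeed(16.63): V ← 16.63 m/s
final state: V = 16.63 m/s, rpm = 6278 → n = rpm/60 = 104.633333 rev/s
target J* = 0.5126; solve J* = V/(n·D) for n: n = V/(J*·D) = 16.63/(0.5126 × 3.32) = 9.771822 rev/s
rpm = 60·n = 586.309342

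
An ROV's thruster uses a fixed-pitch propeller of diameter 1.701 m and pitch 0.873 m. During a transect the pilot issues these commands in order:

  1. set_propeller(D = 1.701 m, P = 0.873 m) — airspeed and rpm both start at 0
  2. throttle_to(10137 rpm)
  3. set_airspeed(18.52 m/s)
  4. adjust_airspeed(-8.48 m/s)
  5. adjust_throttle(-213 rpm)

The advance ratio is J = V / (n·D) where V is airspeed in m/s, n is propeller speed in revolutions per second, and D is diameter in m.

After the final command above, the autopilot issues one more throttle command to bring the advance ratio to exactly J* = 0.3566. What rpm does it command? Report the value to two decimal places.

set_propeller: D = 1.701 m, P = 0.873 m (p = P/D = 0.513228); state ← (V=0, rpm=0)
throttle_to(10137): rpm ← 10137
set_airspeed(18.52): V ← 18.52 m/s
adjust_airspeed(-8.48): V ← 18.52 -8.48 = 10.04 m/s
adjust_throttle(-213): rpm ← 10137 -213 = 9924
final state: V = 10.04 m/s, rpm = 9924 → n = rpm/60 = 165.400000 rev/s
target J* = 0.3566; solve J* = V/(n·D) for n: n = V/(J*·D) = 10.04/(0.3566 × 1.701) = 16.551908 rev/s
rpm = 60·n = 993.114472

rpm = 993.11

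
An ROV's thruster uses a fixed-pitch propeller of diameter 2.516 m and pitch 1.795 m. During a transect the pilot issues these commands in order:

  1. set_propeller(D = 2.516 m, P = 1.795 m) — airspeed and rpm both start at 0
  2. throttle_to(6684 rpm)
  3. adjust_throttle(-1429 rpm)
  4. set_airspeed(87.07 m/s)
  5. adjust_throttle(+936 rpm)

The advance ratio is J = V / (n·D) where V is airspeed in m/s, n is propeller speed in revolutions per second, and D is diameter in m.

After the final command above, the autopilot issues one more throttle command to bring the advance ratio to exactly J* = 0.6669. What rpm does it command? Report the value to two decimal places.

rpm = 3113.50

set_propeller: D = 2.516 m, P = 1.795 m (p = P/D = 0.713434); state ← (V=0, rpm=0)
throttle_to(6684): rpm ← 6684
adjust_throttle(-1429): rpm ← 6684 -1429 = 5255
set_airspeed(87.07): V ← 87.07 m/s
adjust_throttle(+936): rpm ← 5255 +936 = 6191
final state: V = 87.07 m/s, rpm = 6191 → n = rpm/60 = 103.183333 rev/s
target J* = 0.6669; solve J* = V/(n·D) for n: n = V/(J*·D) = 87.07/(0.6669 × 2.516) = 51.891615 rev/s
rpm = 60·n = 3113.496922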